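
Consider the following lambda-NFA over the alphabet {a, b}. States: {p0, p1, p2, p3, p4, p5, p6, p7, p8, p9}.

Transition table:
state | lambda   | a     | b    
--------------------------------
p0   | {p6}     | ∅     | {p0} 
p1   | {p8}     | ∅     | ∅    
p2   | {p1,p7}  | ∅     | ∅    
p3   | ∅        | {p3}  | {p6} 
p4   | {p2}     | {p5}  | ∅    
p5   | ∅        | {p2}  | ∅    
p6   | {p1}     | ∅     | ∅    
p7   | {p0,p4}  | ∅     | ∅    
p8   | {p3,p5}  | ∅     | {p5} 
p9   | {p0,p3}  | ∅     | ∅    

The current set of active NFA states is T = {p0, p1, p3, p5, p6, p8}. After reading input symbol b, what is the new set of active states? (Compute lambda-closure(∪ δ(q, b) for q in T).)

p0 on b → {p0}.
p3 on b → {p6}.
p8 on b → {p5}.
No b-transition from p1, p5, p6.
Union after reading b: {p0, p5, p6}.
Now take the lambda-closure:
From p6 via lambda: add p1.
From p1 via lambda: add p8.
From p8 via lambda: add p3.
No new states can be added; the closed set is {p0, p1, p3, p5, p6, p8}.

{p0, p1, p3, p5, p6, p8}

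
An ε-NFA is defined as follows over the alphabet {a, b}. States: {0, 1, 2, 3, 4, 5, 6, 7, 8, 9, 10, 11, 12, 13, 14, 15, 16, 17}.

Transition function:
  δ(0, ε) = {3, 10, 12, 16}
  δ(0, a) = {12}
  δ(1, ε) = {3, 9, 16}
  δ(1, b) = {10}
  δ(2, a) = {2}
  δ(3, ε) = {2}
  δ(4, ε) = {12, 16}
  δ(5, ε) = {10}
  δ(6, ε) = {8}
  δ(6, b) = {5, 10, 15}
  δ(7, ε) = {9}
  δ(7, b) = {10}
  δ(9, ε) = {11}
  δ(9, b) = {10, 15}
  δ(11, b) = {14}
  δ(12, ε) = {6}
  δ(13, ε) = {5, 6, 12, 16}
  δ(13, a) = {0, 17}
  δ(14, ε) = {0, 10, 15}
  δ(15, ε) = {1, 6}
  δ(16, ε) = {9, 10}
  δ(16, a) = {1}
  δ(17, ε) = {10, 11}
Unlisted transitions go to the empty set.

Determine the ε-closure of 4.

{4, 6, 8, 9, 10, 11, 12, 16}

Start with {4}.
From 4 via ε: add 12, 16.
From 12 via ε: add 6.
From 16 via ε: add 9, 10.
From 6 via ε: add 8.
From 9 via ε: add 11.
No new states can be added; the closed set is {4, 6, 8, 9, 10, 11, 12, 16}.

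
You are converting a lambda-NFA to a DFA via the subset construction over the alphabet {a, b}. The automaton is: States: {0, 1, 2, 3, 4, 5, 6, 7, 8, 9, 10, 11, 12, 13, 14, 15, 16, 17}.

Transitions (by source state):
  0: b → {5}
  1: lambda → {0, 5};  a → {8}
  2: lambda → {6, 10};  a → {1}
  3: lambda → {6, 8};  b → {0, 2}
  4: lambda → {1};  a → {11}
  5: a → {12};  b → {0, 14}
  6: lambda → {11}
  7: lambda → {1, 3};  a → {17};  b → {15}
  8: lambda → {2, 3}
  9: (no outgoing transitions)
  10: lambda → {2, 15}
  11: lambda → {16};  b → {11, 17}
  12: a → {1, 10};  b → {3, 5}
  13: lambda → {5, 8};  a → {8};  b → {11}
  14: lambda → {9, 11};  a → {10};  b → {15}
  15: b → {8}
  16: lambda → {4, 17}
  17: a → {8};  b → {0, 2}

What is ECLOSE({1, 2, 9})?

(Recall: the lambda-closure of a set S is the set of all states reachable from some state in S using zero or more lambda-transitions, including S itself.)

{0, 1, 2, 4, 5, 6, 9, 10, 11, 15, 16, 17}

Start with {1, 2, 9}.
From 1 via lambda: add 0, 5.
From 2 via lambda: add 6, 10.
From 6 via lambda: add 11.
From 10 via lambda: add 15.
From 11 via lambda: add 16.
From 16 via lambda: add 4, 17.
No new states can be added; the closed set is {0, 1, 2, 4, 5, 6, 9, 10, 11, 15, 16, 17}.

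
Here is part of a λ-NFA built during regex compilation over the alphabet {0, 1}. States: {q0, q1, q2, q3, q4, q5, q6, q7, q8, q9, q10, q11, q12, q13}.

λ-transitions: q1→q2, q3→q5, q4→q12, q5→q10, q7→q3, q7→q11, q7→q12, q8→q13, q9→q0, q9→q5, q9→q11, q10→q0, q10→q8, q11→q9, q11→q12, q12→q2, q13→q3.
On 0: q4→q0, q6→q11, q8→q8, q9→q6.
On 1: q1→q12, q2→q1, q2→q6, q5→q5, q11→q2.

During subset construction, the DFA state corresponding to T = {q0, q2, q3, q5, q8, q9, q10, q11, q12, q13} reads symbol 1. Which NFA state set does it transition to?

q2 on 1 → {q1, q6}.
q5 on 1 → {q5}.
q11 on 1 → {q2}.
No 1-transition from q0, q3, q8, q9, q10, q12, q13.
Union after reading 1: {q1, q2, q5, q6}.
Now take the λ-closure:
From q5 via λ: add q10.
From q10 via λ: add q0, q8.
From q8 via λ: add q13.
From q13 via λ: add q3.
No new states can be added; the closed set is {q0, q1, q2, q3, q5, q6, q8, q10, q13}.

{q0, q1, q2, q3, q5, q6, q8, q10, q13}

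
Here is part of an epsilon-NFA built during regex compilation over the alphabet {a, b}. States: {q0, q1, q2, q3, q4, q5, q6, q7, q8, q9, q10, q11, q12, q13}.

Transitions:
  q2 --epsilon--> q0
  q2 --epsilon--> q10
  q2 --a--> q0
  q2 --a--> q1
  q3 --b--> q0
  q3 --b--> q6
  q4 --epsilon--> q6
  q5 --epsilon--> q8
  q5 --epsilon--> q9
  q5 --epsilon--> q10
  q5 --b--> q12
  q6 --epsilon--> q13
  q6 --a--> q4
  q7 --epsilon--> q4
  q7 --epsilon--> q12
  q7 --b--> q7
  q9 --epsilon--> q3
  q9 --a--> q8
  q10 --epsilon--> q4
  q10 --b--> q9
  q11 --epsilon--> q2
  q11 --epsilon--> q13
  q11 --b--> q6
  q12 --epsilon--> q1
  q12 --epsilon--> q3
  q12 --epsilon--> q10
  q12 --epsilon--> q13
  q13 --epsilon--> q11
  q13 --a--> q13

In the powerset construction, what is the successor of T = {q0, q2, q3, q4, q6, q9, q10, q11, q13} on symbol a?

q2 on a → {q0, q1}.
q6 on a → {q4}.
q9 on a → {q8}.
q13 on a → {q13}.
No a-transition from q0, q3, q4, q10, q11.
Union after reading a: {q0, q1, q4, q8, q13}.
Now take the epsilon-closure:
From q4 via epsilon: add q6.
From q13 via epsilon: add q11.
From q11 via epsilon: add q2.
From q2 via epsilon: add q10.
No new states can be added; the closed set is {q0, q1, q2, q4, q6, q8, q10, q11, q13}.

{q0, q1, q2, q4, q6, q8, q10, q11, q13}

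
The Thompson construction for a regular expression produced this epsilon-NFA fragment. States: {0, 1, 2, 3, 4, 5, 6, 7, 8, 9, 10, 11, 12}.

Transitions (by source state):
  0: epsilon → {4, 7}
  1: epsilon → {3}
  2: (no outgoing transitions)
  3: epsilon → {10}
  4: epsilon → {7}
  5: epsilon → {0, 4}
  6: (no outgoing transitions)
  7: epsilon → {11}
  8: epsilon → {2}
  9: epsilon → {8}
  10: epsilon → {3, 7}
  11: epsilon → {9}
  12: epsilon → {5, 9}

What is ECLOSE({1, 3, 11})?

Start with {1, 3, 11}.
From 3 via epsilon: add 10.
From 11 via epsilon: add 9.
From 9 via epsilon: add 8.
From 10 via epsilon: add 7.
From 8 via epsilon: add 2.
No new states can be added; the closed set is {1, 2, 3, 7, 8, 9, 10, 11}.

{1, 2, 3, 7, 8, 9, 10, 11}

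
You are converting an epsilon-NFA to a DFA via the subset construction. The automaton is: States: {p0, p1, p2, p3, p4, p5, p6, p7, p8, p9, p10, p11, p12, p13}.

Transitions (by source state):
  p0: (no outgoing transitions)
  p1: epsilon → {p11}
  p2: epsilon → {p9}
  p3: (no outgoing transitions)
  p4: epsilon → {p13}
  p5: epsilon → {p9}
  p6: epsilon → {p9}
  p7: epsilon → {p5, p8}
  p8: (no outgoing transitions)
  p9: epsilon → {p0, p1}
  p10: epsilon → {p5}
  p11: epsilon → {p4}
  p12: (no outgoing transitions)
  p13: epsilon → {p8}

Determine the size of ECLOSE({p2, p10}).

Start with {p2, p10}.
From p2 via epsilon: add p9.
From p10 via epsilon: add p5.
From p9 via epsilon: add p0, p1.
From p1 via epsilon: add p11.
From p11 via epsilon: add p4.
From p4 via epsilon: add p13.
From p13 via epsilon: add p8.
epsilon-closure = {p0, p1, p2, p4, p5, p8, p9, p10, p11, p13}, which has 10 states.

10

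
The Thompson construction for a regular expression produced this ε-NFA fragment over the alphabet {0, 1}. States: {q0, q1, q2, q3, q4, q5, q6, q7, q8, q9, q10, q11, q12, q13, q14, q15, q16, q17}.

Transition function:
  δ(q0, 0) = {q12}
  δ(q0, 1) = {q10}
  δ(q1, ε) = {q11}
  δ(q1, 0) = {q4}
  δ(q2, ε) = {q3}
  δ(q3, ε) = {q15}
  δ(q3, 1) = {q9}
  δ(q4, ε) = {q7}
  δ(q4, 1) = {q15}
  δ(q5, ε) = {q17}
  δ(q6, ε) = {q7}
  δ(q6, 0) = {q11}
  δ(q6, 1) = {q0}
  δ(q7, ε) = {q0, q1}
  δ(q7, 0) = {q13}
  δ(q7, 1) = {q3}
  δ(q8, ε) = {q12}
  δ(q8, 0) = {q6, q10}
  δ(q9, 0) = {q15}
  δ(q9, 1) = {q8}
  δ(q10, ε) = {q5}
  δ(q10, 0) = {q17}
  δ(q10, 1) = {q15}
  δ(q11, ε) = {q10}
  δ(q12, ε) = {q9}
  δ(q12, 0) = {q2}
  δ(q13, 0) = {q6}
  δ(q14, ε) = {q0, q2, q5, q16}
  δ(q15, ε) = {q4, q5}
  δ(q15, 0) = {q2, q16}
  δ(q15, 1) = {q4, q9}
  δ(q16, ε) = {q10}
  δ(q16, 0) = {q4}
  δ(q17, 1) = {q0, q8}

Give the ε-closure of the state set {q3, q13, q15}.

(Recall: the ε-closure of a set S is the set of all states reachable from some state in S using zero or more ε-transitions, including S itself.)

{q0, q1, q3, q4, q5, q7, q10, q11, q13, q15, q17}

Start with {q3, q13, q15}.
From q15 via ε: add q4, q5.
From q4 via ε: add q7.
From q5 via ε: add q17.
From q7 via ε: add q0, q1.
From q1 via ε: add q11.
From q11 via ε: add q10.
No new states can be added; the closed set is {q0, q1, q3, q4, q5, q7, q10, q11, q13, q15, q17}.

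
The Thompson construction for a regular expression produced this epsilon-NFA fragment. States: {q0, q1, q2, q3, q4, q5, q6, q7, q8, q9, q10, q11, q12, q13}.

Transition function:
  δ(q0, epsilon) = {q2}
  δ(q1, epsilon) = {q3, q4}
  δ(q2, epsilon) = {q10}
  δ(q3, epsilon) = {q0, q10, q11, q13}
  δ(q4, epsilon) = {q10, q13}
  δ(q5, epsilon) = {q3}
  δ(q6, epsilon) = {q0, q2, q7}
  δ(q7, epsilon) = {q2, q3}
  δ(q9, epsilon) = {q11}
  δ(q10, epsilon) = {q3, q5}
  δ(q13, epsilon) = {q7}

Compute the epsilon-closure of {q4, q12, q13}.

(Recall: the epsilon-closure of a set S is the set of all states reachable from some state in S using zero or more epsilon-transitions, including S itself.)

{q0, q2, q3, q4, q5, q7, q10, q11, q12, q13}

Start with {q4, q12, q13}.
From q4 via epsilon: add q10.
From q13 via epsilon: add q7.
From q7 via epsilon: add q2, q3.
From q10 via epsilon: add q5.
From q3 via epsilon: add q0, q11.
No new states can be added; the closed set is {q0, q2, q3, q4, q5, q7, q10, q11, q12, q13}.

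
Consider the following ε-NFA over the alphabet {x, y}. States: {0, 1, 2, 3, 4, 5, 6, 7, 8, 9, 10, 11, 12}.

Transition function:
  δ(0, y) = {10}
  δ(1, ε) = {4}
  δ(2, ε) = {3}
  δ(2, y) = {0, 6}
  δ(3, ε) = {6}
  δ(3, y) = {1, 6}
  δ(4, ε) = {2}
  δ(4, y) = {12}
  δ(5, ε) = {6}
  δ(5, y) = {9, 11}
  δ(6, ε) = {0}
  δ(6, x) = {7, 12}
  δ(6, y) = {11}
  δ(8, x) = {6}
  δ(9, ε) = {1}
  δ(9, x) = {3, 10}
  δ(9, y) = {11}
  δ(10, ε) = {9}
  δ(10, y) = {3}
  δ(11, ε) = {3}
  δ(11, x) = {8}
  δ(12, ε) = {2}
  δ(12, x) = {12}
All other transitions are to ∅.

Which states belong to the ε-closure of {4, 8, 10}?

Start with {4, 8, 10}.
From 4 via ε: add 2.
From 10 via ε: add 9.
From 2 via ε: add 3.
From 9 via ε: add 1.
From 3 via ε: add 6.
From 6 via ε: add 0.
No new states can be added; the closed set is {0, 1, 2, 3, 4, 6, 8, 9, 10}.

{0, 1, 2, 3, 4, 6, 8, 9, 10}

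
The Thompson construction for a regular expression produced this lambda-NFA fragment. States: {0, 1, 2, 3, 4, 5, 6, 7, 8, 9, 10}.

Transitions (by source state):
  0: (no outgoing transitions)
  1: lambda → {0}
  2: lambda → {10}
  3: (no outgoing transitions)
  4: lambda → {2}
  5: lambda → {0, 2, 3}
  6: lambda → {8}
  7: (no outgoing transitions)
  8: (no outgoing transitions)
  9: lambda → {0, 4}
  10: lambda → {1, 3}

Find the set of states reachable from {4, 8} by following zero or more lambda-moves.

{0, 1, 2, 3, 4, 8, 10}

Start with {4, 8}.
From 4 via lambda: add 2.
From 2 via lambda: add 10.
From 10 via lambda: add 1, 3.
From 1 via lambda: add 0.
No new states can be added; the closed set is {0, 1, 2, 3, 4, 8, 10}.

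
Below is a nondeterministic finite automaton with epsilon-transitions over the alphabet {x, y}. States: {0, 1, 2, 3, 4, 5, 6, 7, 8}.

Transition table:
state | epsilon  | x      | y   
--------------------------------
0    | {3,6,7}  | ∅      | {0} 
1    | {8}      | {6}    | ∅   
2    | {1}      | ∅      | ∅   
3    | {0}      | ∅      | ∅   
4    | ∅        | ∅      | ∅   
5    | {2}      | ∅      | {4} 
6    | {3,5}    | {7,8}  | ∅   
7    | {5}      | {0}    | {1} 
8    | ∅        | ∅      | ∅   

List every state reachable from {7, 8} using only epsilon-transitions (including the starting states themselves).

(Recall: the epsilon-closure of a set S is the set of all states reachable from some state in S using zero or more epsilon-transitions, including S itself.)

Start with {7, 8}.
From 7 via epsilon: add 5.
From 5 via epsilon: add 2.
From 2 via epsilon: add 1.
No new states can be added; the closed set is {1, 2, 5, 7, 8}.

{1, 2, 5, 7, 8}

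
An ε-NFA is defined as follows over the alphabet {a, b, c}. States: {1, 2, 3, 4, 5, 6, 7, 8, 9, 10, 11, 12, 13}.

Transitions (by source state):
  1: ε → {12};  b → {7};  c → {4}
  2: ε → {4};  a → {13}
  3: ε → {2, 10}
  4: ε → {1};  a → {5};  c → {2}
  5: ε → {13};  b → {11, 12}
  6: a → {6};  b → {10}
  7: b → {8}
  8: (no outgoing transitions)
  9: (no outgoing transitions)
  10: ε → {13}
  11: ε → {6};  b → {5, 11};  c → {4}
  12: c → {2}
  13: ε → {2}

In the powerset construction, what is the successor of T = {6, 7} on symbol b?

{1, 2, 4, 8, 10, 12, 13}

6 on b → {10}.
7 on b → {8}.
Union after reading b: {8, 10}.
Now take the ε-closure:
From 10 via ε: add 13.
From 13 via ε: add 2.
From 2 via ε: add 4.
From 4 via ε: add 1.
From 1 via ε: add 12.
No new states can be added; the closed set is {1, 2, 4, 8, 10, 12, 13}.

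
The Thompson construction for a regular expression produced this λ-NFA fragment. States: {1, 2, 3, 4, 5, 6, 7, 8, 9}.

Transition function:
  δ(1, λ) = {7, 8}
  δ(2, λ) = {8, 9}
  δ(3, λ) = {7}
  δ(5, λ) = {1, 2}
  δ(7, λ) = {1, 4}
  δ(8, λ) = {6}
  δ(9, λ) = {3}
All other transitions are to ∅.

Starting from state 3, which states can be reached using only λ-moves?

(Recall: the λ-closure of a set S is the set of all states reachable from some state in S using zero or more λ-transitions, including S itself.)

Start with {3}.
From 3 via λ: add 7.
From 7 via λ: add 1, 4.
From 1 via λ: add 8.
From 8 via λ: add 6.
No new states can be added; the closed set is {1, 3, 4, 6, 7, 8}.

{1, 3, 4, 6, 7, 8}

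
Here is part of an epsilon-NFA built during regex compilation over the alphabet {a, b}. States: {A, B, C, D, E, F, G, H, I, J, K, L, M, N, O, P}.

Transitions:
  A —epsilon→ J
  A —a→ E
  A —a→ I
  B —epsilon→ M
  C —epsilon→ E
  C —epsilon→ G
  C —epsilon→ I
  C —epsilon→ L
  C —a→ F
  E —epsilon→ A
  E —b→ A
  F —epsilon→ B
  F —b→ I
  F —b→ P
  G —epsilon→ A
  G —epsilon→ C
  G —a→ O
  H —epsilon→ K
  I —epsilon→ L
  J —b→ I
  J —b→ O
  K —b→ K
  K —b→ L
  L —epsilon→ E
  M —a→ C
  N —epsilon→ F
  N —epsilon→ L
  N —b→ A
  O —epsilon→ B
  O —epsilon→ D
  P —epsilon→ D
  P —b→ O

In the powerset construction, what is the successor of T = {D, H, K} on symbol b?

K on b → {K, L}.
No b-transition from D, H.
Union after reading b: {K, L}.
Now take the epsilon-closure:
From L via epsilon: add E.
From E via epsilon: add A.
From A via epsilon: add J.
No new states can be added; the closed set is {A, E, J, K, L}.

{A, E, J, K, L}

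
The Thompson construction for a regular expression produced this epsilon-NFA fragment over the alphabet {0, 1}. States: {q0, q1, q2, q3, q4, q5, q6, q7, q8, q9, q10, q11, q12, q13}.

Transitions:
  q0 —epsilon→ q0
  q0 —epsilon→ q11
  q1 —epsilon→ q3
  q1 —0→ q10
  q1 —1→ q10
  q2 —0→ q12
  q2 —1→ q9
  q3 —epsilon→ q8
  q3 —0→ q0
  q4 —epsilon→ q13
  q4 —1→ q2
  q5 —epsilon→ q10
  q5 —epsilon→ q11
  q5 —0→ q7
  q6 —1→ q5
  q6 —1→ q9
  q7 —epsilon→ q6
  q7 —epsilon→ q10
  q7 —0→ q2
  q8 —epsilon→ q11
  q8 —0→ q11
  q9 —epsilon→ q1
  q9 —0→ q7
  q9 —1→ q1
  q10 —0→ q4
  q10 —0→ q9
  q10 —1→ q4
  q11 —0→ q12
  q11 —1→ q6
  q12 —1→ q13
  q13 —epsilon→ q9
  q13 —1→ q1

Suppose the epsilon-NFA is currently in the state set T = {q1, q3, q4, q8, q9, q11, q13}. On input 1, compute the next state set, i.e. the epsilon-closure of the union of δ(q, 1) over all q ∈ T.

{q1, q2, q3, q6, q8, q10, q11}

q1 on 1 → {q10}.
q4 on 1 → {q2}.
q9 on 1 → {q1}.
q11 on 1 → {q6}.
q13 on 1 → {q1}.
No 1-transition from q3, q8.
Union after reading 1: {q1, q2, q6, q10}.
Now take the epsilon-closure:
From q1 via epsilon: add q3.
From q3 via epsilon: add q8.
From q8 via epsilon: add q11.
No new states can be added; the closed set is {q1, q2, q3, q6, q8, q10, q11}.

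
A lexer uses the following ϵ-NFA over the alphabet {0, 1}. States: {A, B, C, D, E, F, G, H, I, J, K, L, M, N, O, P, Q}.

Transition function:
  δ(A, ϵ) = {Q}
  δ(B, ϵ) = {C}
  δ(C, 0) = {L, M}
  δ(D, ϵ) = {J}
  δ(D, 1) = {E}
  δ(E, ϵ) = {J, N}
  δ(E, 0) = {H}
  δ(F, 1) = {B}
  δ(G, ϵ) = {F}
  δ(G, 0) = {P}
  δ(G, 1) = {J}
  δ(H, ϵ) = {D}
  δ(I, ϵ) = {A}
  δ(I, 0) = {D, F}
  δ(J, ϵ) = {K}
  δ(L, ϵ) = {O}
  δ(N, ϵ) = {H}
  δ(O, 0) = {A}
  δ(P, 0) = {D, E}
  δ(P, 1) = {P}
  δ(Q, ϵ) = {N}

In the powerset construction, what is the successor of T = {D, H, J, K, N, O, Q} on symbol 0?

{A, D, H, J, K, N, Q}

O on 0 → {A}.
No 0-transition from D, H, J, K, N, Q.
Union after reading 0: {A}.
Now take the ϵ-closure:
From A via ϵ: add Q.
From Q via ϵ: add N.
From N via ϵ: add H.
From H via ϵ: add D.
From D via ϵ: add J.
From J via ϵ: add K.
No new states can be added; the closed set is {A, D, H, J, K, N, Q}.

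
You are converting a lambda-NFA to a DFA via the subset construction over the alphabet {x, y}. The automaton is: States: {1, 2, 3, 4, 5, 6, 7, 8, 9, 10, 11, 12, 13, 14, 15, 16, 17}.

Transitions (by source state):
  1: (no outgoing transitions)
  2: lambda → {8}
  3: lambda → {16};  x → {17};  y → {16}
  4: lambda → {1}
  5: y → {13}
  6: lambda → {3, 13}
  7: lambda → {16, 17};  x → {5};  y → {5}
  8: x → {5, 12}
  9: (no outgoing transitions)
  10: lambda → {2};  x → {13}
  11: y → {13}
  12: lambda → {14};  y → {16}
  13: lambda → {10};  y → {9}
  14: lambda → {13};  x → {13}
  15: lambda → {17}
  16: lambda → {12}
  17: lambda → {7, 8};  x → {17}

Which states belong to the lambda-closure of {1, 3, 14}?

{1, 2, 3, 8, 10, 12, 13, 14, 16}

Start with {1, 3, 14}.
From 3 via lambda: add 16.
From 14 via lambda: add 13.
From 13 via lambda: add 10.
From 16 via lambda: add 12.
From 10 via lambda: add 2.
From 2 via lambda: add 8.
No new states can be added; the closed set is {1, 2, 3, 8, 10, 12, 13, 14, 16}.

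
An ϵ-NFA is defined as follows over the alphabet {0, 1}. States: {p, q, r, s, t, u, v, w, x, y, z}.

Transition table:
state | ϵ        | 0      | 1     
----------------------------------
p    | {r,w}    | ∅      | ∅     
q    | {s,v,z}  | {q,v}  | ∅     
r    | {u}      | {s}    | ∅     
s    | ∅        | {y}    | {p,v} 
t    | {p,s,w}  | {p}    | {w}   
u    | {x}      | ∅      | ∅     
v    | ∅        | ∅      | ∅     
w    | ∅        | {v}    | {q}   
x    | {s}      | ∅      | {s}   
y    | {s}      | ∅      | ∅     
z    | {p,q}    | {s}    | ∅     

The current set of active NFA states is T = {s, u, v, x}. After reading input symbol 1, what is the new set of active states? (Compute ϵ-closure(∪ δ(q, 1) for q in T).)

s on 1 → {p, v}.
x on 1 → {s}.
No 1-transition from u, v.
Union after reading 1: {p, s, v}.
Now take the ϵ-closure:
From p via ϵ: add r, w.
From r via ϵ: add u.
From u via ϵ: add x.
No new states can be added; the closed set is {p, r, s, u, v, w, x}.

{p, r, s, u, v, w, x}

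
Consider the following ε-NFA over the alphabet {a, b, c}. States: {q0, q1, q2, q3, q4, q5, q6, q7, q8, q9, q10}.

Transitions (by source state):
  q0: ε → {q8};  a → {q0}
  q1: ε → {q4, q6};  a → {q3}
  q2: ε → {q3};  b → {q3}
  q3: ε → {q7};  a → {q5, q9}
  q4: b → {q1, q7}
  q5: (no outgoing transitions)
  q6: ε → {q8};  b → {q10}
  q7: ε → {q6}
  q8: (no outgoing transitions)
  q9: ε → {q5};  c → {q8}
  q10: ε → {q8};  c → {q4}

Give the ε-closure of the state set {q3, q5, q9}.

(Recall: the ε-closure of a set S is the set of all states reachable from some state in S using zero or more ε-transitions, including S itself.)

Start with {q3, q5, q9}.
From q3 via ε: add q7.
From q7 via ε: add q6.
From q6 via ε: add q8.
No new states can be added; the closed set is {q3, q5, q6, q7, q8, q9}.

{q3, q5, q6, q7, q8, q9}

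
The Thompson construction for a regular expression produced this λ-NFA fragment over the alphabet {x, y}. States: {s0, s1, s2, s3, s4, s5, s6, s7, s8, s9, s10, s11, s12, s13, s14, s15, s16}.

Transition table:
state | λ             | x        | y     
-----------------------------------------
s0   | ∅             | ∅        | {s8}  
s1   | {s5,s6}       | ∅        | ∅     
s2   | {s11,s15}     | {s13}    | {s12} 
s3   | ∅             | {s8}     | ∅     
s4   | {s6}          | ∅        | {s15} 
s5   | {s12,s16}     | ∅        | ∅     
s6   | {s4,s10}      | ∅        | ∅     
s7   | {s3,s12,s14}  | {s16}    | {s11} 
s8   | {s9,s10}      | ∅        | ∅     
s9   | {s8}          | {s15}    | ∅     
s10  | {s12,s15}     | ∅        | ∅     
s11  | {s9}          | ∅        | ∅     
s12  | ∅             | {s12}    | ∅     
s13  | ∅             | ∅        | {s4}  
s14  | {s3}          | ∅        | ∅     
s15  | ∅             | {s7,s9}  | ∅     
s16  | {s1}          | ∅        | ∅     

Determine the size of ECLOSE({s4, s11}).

Start with {s4, s11}.
From s4 via λ: add s6.
From s11 via λ: add s9.
From s6 via λ: add s10.
From s9 via λ: add s8.
From s10 via λ: add s12, s15.
λ-closure = {s4, s6, s8, s9, s10, s11, s12, s15}, which has 8 states.

8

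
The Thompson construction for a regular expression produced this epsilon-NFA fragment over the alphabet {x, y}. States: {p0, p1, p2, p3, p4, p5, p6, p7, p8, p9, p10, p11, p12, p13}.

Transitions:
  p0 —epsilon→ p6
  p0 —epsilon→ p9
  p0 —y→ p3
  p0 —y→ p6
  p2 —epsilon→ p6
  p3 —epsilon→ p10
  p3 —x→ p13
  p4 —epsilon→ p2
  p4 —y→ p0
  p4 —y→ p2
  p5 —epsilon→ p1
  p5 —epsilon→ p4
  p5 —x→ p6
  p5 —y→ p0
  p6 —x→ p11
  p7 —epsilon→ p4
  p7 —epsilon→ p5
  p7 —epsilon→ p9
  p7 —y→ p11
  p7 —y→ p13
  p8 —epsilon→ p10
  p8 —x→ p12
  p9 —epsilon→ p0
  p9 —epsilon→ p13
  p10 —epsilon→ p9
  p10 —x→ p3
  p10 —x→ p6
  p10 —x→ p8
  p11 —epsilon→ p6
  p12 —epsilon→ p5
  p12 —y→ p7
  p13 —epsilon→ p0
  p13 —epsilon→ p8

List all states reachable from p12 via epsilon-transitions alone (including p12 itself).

Start with {p12}.
From p12 via epsilon: add p5.
From p5 via epsilon: add p1, p4.
From p4 via epsilon: add p2.
From p2 via epsilon: add p6.
No new states can be added; the closed set is {p1, p2, p4, p5, p6, p12}.

{p1, p2, p4, p5, p6, p12}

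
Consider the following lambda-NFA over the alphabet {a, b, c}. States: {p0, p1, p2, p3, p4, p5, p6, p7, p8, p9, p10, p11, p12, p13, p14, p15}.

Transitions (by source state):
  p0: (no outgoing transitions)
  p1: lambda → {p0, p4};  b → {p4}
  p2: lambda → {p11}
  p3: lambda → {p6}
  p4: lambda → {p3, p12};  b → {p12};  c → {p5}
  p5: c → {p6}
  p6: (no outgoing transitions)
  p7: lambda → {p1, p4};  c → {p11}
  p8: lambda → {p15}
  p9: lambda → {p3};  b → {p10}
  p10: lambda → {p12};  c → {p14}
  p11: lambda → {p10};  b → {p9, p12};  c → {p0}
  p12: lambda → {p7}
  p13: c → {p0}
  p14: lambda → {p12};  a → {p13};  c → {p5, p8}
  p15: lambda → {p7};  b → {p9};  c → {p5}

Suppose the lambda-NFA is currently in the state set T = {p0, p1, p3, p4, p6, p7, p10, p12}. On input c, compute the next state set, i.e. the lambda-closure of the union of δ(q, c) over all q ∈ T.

{p0, p1, p3, p4, p5, p6, p7, p10, p11, p12, p14}

p4 on c → {p5}.
p7 on c → {p11}.
p10 on c → {p14}.
No c-transition from p0, p1, p3, p6, p12.
Union after reading c: {p5, p11, p14}.
Now take the lambda-closure:
From p11 via lambda: add p10.
From p14 via lambda: add p12.
From p12 via lambda: add p7.
From p7 via lambda: add p1, p4.
From p1 via lambda: add p0.
From p4 via lambda: add p3.
From p3 via lambda: add p6.
No new states can be added; the closed set is {p0, p1, p3, p4, p5, p6, p7, p10, p11, p12, p14}.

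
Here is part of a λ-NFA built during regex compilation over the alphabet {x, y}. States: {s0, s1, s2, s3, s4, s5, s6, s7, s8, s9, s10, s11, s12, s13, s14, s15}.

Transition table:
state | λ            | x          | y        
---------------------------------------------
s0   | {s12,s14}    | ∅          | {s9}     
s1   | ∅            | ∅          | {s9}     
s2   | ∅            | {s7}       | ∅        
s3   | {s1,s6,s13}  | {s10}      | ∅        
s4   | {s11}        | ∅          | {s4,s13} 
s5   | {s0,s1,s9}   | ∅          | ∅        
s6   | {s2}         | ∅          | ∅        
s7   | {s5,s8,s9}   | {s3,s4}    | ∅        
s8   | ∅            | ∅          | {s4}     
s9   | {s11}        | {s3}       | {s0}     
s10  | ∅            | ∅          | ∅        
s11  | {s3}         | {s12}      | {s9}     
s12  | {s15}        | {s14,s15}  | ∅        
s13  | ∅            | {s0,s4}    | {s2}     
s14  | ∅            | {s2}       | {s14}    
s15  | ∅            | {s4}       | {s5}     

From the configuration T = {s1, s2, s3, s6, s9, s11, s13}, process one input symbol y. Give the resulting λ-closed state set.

{s0, s1, s2, s3, s6, s9, s11, s12, s13, s14, s15}

s1 on y → {s9}.
s9 on y → {s0}.
s11 on y → {s9}.
s13 on y → {s2}.
No y-transition from s2, s3, s6.
Union after reading y: {s0, s2, s9}.
Now take the λ-closure:
From s0 via λ: add s12, s14.
From s9 via λ: add s11.
From s11 via λ: add s3.
From s12 via λ: add s15.
From s3 via λ: add s1, s6, s13.
No new states can be added; the closed set is {s0, s1, s2, s3, s6, s9, s11, s12, s13, s14, s15}.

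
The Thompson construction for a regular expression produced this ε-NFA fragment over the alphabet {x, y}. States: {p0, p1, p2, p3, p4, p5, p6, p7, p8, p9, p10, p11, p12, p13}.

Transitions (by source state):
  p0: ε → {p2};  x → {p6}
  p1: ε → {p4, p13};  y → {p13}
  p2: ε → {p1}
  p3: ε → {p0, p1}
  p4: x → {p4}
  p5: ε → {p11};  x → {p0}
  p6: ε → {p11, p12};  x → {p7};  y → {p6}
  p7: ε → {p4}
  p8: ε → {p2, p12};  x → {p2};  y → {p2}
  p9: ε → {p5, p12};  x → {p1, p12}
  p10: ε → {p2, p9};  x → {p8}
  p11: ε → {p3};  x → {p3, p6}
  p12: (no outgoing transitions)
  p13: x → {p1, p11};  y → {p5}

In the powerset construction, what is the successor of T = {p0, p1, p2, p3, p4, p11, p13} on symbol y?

{p0, p1, p2, p3, p4, p5, p11, p13}

p1 on y → {p13}.
p13 on y → {p5}.
No y-transition from p0, p2, p3, p4, p11.
Union after reading y: {p5, p13}.
Now take the ε-closure:
From p5 via ε: add p11.
From p11 via ε: add p3.
From p3 via ε: add p0, p1.
From p0 via ε: add p2.
From p1 via ε: add p4.
No new states can be added; the closed set is {p0, p1, p2, p3, p4, p5, p11, p13}.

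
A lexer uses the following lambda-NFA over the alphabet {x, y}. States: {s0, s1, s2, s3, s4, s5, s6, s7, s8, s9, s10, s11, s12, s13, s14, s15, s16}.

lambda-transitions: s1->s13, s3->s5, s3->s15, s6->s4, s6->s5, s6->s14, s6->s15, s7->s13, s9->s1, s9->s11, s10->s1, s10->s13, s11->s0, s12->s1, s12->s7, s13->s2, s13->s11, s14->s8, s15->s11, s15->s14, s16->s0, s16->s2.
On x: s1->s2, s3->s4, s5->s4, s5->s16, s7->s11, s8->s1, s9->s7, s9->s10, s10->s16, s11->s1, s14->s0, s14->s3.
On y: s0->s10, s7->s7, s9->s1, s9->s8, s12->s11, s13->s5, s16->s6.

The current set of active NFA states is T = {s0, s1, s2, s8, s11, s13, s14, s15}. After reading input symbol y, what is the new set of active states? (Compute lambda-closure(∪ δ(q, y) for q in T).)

{s0, s1, s2, s5, s10, s11, s13}

s0 on y → {s10}.
s13 on y → {s5}.
No y-transition from s1, s2, s8, s11, s14, s15.
Union after reading y: {s5, s10}.
Now take the lambda-closure:
From s10 via lambda: add s1, s13.
From s13 via lambda: add s2, s11.
From s11 via lambda: add s0.
No new states can be added; the closed set is {s0, s1, s2, s5, s10, s11, s13}.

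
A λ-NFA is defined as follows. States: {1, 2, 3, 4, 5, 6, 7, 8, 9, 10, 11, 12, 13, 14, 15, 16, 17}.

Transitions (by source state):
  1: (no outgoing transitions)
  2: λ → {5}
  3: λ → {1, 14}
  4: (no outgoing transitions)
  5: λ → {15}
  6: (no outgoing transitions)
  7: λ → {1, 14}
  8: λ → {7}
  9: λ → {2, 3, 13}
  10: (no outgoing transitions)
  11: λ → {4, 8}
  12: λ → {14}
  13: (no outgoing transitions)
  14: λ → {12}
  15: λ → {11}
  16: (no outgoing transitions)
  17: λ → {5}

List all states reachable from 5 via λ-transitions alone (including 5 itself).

{1, 4, 5, 7, 8, 11, 12, 14, 15}

Start with {5}.
From 5 via λ: add 15.
From 15 via λ: add 11.
From 11 via λ: add 4, 8.
From 8 via λ: add 7.
From 7 via λ: add 1, 14.
From 14 via λ: add 12.
No new states can be added; the closed set is {1, 4, 5, 7, 8, 11, 12, 14, 15}.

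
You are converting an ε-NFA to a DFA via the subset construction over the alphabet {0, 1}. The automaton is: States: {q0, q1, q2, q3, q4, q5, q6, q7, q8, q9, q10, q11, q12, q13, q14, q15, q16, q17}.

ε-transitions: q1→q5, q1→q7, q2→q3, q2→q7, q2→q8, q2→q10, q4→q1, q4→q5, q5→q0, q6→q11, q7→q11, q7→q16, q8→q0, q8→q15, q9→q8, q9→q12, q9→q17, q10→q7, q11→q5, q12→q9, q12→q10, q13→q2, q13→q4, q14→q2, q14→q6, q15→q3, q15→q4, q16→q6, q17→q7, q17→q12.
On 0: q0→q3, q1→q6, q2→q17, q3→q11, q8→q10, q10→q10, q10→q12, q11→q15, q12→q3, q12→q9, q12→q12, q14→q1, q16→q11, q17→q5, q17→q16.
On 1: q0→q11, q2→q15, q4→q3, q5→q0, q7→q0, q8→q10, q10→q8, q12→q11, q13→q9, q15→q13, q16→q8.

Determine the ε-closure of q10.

Start with {q10}.
From q10 via ε: add q7.
From q7 via ε: add q11, q16.
From q11 via ε: add q5.
From q16 via ε: add q6.
From q5 via ε: add q0.
No new states can be added; the closed set is {q0, q5, q6, q7, q10, q11, q16}.

{q0, q5, q6, q7, q10, q11, q16}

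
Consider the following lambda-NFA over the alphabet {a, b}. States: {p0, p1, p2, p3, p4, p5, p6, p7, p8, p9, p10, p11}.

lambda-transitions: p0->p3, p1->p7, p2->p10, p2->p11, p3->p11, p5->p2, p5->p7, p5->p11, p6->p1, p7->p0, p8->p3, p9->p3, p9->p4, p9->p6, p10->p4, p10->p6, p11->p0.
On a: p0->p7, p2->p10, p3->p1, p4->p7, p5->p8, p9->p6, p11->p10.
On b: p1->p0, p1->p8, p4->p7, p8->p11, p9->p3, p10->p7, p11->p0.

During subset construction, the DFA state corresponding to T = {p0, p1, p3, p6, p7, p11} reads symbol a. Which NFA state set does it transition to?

{p0, p1, p3, p4, p6, p7, p10, p11}

p0 on a → {p7}.
p3 on a → {p1}.
p11 on a → {p10}.
No a-transition from p1, p6, p7.
Union after reading a: {p1, p7, p10}.
Now take the lambda-closure:
From p7 via lambda: add p0.
From p10 via lambda: add p4, p6.
From p0 via lambda: add p3.
From p3 via lambda: add p11.
No new states can be added; the closed set is {p0, p1, p3, p4, p6, p7, p10, p11}.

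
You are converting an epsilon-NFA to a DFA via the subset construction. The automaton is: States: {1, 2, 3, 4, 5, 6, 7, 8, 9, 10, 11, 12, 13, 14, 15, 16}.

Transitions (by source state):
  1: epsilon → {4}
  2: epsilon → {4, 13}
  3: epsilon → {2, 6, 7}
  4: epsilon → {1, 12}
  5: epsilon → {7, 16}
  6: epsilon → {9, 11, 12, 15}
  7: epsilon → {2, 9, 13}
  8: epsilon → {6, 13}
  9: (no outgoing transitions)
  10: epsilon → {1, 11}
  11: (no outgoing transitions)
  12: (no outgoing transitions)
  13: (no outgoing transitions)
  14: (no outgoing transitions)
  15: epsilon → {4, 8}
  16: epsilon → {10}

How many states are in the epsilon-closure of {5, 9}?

Start with {5, 9}.
From 5 via epsilon: add 7, 16.
From 7 via epsilon: add 2, 13.
From 16 via epsilon: add 10.
From 2 via epsilon: add 4.
From 10 via epsilon: add 1, 11.
From 4 via epsilon: add 12.
epsilon-closure = {1, 2, 4, 5, 7, 9, 10, 11, 12, 13, 16}, which has 11 states.

11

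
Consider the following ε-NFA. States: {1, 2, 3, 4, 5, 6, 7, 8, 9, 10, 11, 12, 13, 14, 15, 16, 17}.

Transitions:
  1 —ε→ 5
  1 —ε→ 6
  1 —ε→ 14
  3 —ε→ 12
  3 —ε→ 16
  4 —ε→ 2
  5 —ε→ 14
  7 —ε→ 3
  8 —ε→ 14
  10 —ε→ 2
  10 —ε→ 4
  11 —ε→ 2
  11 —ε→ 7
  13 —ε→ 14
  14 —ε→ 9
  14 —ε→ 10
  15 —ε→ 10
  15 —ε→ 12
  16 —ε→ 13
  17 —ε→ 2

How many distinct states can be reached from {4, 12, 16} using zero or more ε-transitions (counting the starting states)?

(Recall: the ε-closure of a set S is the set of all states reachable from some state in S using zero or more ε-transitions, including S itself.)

8

Start with {4, 12, 16}.
From 4 via ε: add 2.
From 16 via ε: add 13.
From 13 via ε: add 14.
From 14 via ε: add 9, 10.
ε-closure = {2, 4, 9, 10, 12, 13, 14, 16}, which has 8 states.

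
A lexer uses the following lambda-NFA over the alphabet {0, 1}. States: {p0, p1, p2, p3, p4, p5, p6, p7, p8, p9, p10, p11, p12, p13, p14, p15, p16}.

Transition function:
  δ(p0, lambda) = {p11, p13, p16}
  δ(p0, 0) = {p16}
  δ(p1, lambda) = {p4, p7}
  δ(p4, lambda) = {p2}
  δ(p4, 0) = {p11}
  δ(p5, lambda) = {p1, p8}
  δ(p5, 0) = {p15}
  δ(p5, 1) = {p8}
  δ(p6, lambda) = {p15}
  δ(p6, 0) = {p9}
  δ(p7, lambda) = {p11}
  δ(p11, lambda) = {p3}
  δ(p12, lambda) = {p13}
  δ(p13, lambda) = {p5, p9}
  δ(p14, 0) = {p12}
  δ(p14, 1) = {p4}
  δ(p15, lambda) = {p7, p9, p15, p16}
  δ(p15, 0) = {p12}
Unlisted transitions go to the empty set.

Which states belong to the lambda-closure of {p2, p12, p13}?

{p1, p2, p3, p4, p5, p7, p8, p9, p11, p12, p13}

Start with {p2, p12, p13}.
From p13 via lambda: add p5, p9.
From p5 via lambda: add p1, p8.
From p1 via lambda: add p4, p7.
From p7 via lambda: add p11.
From p11 via lambda: add p3.
No new states can be added; the closed set is {p1, p2, p3, p4, p5, p7, p8, p9, p11, p12, p13}.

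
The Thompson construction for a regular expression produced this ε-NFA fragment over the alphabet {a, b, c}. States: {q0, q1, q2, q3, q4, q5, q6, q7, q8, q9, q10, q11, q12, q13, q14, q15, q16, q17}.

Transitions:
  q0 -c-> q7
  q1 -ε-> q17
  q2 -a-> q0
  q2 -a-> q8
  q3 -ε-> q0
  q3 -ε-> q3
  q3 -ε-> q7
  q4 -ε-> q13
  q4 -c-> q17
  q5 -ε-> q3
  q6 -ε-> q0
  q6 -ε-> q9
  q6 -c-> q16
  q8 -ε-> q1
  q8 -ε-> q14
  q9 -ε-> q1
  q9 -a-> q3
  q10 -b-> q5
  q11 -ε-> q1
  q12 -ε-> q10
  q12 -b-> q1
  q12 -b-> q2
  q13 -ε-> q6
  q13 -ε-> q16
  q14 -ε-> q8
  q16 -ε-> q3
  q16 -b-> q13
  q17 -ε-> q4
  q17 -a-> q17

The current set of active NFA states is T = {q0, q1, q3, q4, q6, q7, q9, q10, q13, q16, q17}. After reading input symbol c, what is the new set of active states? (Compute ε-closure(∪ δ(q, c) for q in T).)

{q0, q1, q3, q4, q6, q7, q9, q13, q16, q17}

q0 on c → {q7}.
q4 on c → {q17}.
q6 on c → {q16}.
No c-transition from q1, q3, q7, q9, q10, q13, q16, q17.
Union after reading c: {q7, q16, q17}.
Now take the ε-closure:
From q16 via ε: add q3.
From q17 via ε: add q4.
From q3 via ε: add q0.
From q4 via ε: add q13.
From q13 via ε: add q6.
From q6 via ε: add q9.
From q9 via ε: add q1.
No new states can be added; the closed set is {q0, q1, q3, q4, q6, q7, q9, q13, q16, q17}.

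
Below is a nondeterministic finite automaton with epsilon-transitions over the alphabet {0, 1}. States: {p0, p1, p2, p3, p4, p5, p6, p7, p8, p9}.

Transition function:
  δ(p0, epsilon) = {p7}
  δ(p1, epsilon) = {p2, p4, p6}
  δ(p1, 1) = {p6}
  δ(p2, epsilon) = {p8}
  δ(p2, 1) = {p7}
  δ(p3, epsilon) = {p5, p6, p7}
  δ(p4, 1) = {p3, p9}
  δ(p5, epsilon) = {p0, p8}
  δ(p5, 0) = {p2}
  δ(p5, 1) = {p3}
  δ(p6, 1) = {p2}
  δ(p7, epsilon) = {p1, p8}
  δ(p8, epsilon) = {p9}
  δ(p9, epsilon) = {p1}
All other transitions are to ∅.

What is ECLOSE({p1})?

{p1, p2, p4, p6, p8, p9}

Start with {p1}.
From p1 via epsilon: add p2, p4, p6.
From p2 via epsilon: add p8.
From p8 via epsilon: add p9.
No new states can be added; the closed set is {p1, p2, p4, p6, p8, p9}.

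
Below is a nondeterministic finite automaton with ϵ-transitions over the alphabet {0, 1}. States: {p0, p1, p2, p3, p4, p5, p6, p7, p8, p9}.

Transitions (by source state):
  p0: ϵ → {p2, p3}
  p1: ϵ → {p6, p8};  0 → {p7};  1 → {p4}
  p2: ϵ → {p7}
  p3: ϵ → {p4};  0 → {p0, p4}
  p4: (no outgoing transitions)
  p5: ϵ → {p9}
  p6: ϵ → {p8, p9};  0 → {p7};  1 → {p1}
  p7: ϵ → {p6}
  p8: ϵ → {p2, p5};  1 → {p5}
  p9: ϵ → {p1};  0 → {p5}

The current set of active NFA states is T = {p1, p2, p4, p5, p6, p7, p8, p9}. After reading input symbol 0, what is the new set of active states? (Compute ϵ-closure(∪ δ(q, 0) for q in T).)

p1 on 0 → {p7}.
p6 on 0 → {p7}.
p9 on 0 → {p5}.
No 0-transition from p2, p4, p5, p7, p8.
Union after reading 0: {p5, p7}.
Now take the ϵ-closure:
From p5 via ϵ: add p9.
From p7 via ϵ: add p6.
From p6 via ϵ: add p8.
From p9 via ϵ: add p1.
From p8 via ϵ: add p2.
No new states can be added; the closed set is {p1, p2, p5, p6, p7, p8, p9}.

{p1, p2, p5, p6, p7, p8, p9}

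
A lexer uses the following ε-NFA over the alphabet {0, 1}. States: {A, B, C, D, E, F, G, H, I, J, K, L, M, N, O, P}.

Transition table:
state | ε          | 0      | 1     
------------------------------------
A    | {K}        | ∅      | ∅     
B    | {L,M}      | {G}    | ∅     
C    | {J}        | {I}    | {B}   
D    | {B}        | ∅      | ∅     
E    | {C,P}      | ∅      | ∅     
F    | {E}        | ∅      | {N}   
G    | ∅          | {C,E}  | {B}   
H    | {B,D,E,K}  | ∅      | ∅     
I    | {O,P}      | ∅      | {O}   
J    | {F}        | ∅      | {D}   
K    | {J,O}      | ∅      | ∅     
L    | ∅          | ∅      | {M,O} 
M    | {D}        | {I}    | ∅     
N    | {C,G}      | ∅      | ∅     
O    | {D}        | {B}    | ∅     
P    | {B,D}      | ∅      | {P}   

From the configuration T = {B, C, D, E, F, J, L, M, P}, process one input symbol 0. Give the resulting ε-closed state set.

B on 0 → {G}.
C on 0 → {I}.
M on 0 → {I}.
No 0-transition from D, E, F, J, L, P.
Union after reading 0: {G, I}.
Now take the ε-closure:
From I via ε: add O, P.
From O via ε: add D.
From P via ε: add B.
From B via ε: add L, M.
No new states can be added; the closed set is {B, D, G, I, L, M, O, P}.

{B, D, G, I, L, M, O, P}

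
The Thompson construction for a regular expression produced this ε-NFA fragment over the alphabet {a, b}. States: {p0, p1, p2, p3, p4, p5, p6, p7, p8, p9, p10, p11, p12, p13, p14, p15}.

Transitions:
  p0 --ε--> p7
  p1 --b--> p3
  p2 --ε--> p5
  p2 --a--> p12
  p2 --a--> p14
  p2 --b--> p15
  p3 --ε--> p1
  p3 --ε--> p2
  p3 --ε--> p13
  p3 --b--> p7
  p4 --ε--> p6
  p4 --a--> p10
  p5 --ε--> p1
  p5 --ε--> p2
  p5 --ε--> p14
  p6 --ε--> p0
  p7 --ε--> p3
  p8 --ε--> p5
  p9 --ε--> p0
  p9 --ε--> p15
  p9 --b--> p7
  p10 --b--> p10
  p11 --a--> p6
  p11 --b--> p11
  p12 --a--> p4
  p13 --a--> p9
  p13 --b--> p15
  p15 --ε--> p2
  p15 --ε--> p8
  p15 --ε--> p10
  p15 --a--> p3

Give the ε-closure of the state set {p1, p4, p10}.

{p0, p1, p2, p3, p4, p5, p6, p7, p10, p13, p14}

Start with {p1, p4, p10}.
From p4 via ε: add p6.
From p6 via ε: add p0.
From p0 via ε: add p7.
From p7 via ε: add p3.
From p3 via ε: add p2, p13.
From p2 via ε: add p5.
From p5 via ε: add p14.
No new states can be added; the closed set is {p0, p1, p2, p3, p4, p5, p6, p7, p10, p13, p14}.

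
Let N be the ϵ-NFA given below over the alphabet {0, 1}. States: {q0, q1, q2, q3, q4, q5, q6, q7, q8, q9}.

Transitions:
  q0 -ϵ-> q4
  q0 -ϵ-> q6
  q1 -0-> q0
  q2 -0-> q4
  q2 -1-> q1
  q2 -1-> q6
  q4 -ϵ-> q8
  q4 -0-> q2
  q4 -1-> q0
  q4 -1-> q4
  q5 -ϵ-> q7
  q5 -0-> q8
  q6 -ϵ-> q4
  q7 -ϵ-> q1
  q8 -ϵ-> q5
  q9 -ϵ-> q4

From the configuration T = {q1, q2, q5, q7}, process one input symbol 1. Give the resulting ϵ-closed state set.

{q1, q4, q5, q6, q7, q8}

q2 on 1 → {q1, q6}.
No 1-transition from q1, q5, q7.
Union after reading 1: {q1, q6}.
Now take the ϵ-closure:
From q6 via ϵ: add q4.
From q4 via ϵ: add q8.
From q8 via ϵ: add q5.
From q5 via ϵ: add q7.
No new states can be added; the closed set is {q1, q4, q5, q6, q7, q8}.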